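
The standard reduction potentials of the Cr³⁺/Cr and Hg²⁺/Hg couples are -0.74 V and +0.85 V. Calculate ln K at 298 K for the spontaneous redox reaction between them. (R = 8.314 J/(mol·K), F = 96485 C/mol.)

ln K = 371.5

E°_cell = +0.85 − (-0.74) = 1.59 V, with n = 6 electrons transferred.
At equilibrium E = 0, so the Nernst equation gives ln K = nFE°/RT = (6)(96485)(1.59)/((8.314)(298)) = 371.52.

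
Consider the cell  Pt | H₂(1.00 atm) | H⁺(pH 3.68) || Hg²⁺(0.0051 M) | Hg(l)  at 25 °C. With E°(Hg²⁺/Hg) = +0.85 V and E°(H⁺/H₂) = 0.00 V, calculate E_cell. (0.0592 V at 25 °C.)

1.00 V

The Hg²⁺/Hg couple is the cathode, so E°_cell = 0.85 V; n = 2.
[H⁺] = 10^(−3.68) = 2.1 × 10^-4 M, and Q = [H⁺]^2 / ([Hg²⁺]·P(H₂)) = 8.56 × 10^-6.
E = E° − (0.0592/2) log Q = 0.85 − (0.0592/2)(-5.068) = 1.000 V.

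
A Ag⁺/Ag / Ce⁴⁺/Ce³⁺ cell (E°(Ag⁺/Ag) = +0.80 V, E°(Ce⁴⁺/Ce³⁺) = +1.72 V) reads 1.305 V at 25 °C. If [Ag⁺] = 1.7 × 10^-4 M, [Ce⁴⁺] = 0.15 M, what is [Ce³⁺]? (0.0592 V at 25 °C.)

2.8 × 10^-4 M

From the Nernst equation, log Q = n(E° − E)/0.0592 = 1(0.92 − 1.305)/0.0592 = -6.503, so Q = 3.14 × 10^-7.
With Q = [Ag⁺]·[Ce³⁺]/[Ce⁴⁺] and the known concentrations, [Ce³⁺] in the numerator gives [Ce³⁺] = 2.8 × 10^-4 M.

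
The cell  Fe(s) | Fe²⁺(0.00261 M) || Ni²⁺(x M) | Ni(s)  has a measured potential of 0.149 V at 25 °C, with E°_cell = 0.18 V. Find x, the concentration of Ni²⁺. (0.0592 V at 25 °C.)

From the Nernst equation, log Q = n(E° − E)/0.0592 = 2(0.18 − 0.149)/0.0592 = 1.047, so Q = 11.2.
With Q = [Fe²⁺]/[Ni²⁺] and the known concentrations, [Ni²⁺] in the denominator gives [Ni²⁺] = 2.3 × 10^-4 M.

2.3 × 10^-4 M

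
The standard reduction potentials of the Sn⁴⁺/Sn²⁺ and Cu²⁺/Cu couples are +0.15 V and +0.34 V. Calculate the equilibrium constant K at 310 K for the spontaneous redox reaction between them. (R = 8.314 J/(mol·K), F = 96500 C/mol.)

1.5 × 10^6

E°_cell = +0.34 − (+0.15) = 0.19 V, with n = 2 electrons transferred.
At equilibrium E = 0, so the Nernst equation gives ln K = nFE°/RT = (2)(96500)(0.19)/((8.314)(310)) = 14.23.
K = e^14.23 = 1.5 × 10^6.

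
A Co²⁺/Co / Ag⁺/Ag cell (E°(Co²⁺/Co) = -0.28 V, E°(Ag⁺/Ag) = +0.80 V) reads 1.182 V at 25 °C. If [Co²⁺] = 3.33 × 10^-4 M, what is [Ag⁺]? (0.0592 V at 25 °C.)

0.96 M

From the Nernst equation, log Q = n(E° − E)/0.0592 = 2(1.08 − 1.182)/0.0592 = -3.446, so Q = 3.58 × 10^-4.
With Q = [Co²⁺]/[Ag⁺]^2 and the known concentrations, [Ag⁺]^2 in the denominator gives [Ag⁺] = 0.96 M.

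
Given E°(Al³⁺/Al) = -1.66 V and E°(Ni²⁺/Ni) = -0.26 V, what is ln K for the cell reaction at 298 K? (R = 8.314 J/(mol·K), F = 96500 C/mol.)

ln K = 327.2

E°_cell = -0.26 − (-1.66) = 1.40 V, with n = 6 electrons transferred.
At equilibrium E = 0, so the Nernst equation gives ln K = nFE°/RT = (6)(96500)(1.40)/((8.314)(298)) = 327.18.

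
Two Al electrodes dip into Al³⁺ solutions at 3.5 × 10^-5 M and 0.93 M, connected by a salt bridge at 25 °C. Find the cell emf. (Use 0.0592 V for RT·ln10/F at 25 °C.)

Both half-cells are Al³⁺/Al, so E°_cell = 0. The concentrated side is the cathode; the cell reaction moves Al³⁺ from high to low concentration with n = 3.
Q = [Al³⁺]_dilute/[Al³⁺]_conc = 3.5 × 10^-5/0.93 = 3.76 × 10^-5.
E = 0 − (0.0592/3) log Q = −(0.0592/3)(-4.424) = 0.0873 V.

0.087 V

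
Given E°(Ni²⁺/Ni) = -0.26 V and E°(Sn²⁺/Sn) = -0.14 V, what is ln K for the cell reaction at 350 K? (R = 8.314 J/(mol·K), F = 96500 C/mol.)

E°_cell = -0.14 − (-0.26) = 0.12 V, with n = 2 electrons transferred.
At equilibrium E = 0, so the Nernst equation gives ln K = nFE°/RT = (2)(96500)(0.12)/((8.314)(350)) = 7.96.

ln K = 8.0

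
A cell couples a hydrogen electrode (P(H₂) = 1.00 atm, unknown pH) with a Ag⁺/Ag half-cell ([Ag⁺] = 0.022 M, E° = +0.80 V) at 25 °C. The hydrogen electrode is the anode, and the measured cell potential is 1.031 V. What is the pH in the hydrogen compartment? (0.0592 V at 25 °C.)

E°_cell = 0.80 V and n = 2.
log Q = n(E° − E)/0.0592 = 2×(0.80 − 1.031)/0.0592 = -7.804.
With Q = [H⁺]^2 / ([Ag⁺]^2·P(H₂)), solving for [H⁺] gives log[H⁺] = -5.560, so pH = 5.56.

pH = 5.56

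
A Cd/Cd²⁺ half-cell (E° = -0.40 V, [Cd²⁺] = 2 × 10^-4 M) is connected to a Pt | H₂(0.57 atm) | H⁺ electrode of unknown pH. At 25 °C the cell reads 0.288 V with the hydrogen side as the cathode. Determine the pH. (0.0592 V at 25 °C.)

pH = 3.86

E°_cell = 0.40 V and n = 2.
log Q = n(E° − E)/0.0592 = 2×(0.40 − 0.288)/0.0592 = 3.784.
With Q = [Cd²⁺]·P(H₂) / [H⁺]^2, solving for [H⁺] gives log[H⁺] = -3.863, so pH = 3.86.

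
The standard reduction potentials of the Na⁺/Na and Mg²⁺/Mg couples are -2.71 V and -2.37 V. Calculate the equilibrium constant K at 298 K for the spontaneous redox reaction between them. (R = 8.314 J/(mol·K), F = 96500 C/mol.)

E°_cell = -2.37 − (-2.71) = 0.34 V, with n = 2 electrons transferred.
At equilibrium E = 0, so the Nernst equation gives ln K = nFE°/RT = (2)(96500)(0.34)/((8.314)(298)) = 26.49.
K = e^26.49 = 3.2 × 10^11.

3.2 × 10^11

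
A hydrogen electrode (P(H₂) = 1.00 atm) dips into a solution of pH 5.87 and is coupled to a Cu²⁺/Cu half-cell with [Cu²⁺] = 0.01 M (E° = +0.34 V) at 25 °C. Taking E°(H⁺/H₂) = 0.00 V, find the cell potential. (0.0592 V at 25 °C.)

0.63 V

The Cu²⁺/Cu couple is the cathode, so E°_cell = 0.34 V; n = 2.
[H⁺] = 10^(−5.87) = 1.3 × 10^-6 M, and Q = [H⁺]^2 / ([Cu²⁺]·P(H₂)) = 1.82 × 10^-10.
E = E° − (0.0592/2) log Q = 0.34 − (0.0592/2)(-9.740) = 0.628 V.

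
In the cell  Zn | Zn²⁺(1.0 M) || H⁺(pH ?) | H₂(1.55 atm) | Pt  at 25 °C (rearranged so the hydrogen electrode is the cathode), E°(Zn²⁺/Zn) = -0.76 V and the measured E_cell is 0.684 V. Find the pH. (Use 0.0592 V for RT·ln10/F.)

E°_cell = 0.76 V and n = 2.
log Q = n(E° − E)/0.0592 = 2×(0.76 − 0.684)/0.0592 = 2.568.
With Q = [Zn²⁺]·P(H₂) / [H⁺]^2, solving for [H⁺] gives log[H⁺] = -1.189, so pH = 1.19.

pH = 1.19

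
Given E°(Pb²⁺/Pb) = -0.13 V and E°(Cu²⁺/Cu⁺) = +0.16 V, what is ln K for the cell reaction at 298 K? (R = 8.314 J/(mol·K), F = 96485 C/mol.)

E°_cell = +0.16 − (-0.13) = 0.29 V, with n = 2 electrons transferred.
At equilibrium E = 0, so the Nernst equation gives ln K = nFE°/RT = (2)(96485)(0.29)/((8.314)(298)) = 22.59.

ln K = 22.6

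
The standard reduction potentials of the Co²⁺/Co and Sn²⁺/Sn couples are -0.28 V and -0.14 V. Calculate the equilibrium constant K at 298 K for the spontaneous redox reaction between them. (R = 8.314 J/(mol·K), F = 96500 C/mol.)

5.4 × 10^4

E°_cell = -0.14 − (-0.28) = 0.14 V, with n = 2 electrons transferred.
At equilibrium E = 0, so the Nernst equation gives ln K = nFE°/RT = (2)(96500)(0.14)/((8.314)(298)) = 10.91.
K = e^10.91 = 5.4 × 10^4.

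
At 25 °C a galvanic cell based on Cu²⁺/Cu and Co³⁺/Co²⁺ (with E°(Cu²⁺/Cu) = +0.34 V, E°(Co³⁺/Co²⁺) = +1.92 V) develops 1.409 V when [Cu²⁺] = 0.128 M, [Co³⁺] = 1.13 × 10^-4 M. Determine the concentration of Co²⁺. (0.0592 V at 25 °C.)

0.24 M

From the Nernst equation, log Q = n(E° − E)/0.0592 = 2(1.58 − 1.409)/0.0592 = 5.777, so Q = 5.98 × 10^5.
With Q = [Cu²⁺]·[Co²⁺]^2/[Co³⁺]^2 and the known concentrations, [Co²⁺]^2 in the numerator gives [Co²⁺] = 0.24 M.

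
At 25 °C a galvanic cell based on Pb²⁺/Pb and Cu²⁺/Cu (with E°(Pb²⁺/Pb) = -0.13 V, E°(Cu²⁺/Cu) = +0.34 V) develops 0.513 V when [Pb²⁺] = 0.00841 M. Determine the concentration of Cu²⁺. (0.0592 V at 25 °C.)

0.24 M

From the Nernst equation, log Q = n(E° − E)/0.0592 = 2(0.47 − 0.513)/0.0592 = -1.453, so Q = 0.0353.
With Q = [Pb²⁺]/[Cu²⁺] and the known concentrations, [Cu²⁺] in the denominator gives [Cu²⁺] = 0.24 M.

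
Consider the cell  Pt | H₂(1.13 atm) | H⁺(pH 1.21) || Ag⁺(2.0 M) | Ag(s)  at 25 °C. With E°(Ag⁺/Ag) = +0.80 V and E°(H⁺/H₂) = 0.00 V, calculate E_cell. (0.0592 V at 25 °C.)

0.89 V

The Ag⁺/Ag couple is the cathode, so E°_cell = 0.80 V; n = 2.
[H⁺] = 10^(−1.21) = 0.062 M, and Q = [H⁺]^2 / ([Ag⁺]^2·P(H₂)) = 8.41 × 10^-4.
E = E° − (0.0592/2) log Q = 0.80 − (0.0592/2)(-3.075) = 0.891 V.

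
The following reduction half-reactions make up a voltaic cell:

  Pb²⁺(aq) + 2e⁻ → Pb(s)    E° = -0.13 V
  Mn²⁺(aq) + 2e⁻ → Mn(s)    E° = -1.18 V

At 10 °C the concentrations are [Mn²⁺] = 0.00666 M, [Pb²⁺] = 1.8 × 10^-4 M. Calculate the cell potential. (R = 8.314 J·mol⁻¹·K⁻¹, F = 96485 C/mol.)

1.01 V

The Pb²⁺/Pb couple has the higher reduction potential and acts as the cathode, so E°_cell = -0.13 − (-1.18) = 1.05 V.
Balancing electrons gives n = 2; the reaction quotient is Q = [Mn²⁺]/[Pb²⁺] = 37.0.
E = E° − (RT/nF) ln Q = 1.05 − (8.314×283)/(2×96485) × (3.611) = 1.050 − 0.044 = 1.006 V.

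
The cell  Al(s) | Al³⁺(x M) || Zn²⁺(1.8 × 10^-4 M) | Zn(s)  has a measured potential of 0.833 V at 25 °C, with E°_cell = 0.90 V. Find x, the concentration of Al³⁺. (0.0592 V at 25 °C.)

0.006 M

From the Nernst equation, log Q = n(E° − E)/0.0592 = 6(0.90 − 0.833)/0.0592 = 6.791, so Q = 6.17 × 10^6.
With Q = [Al³⁺]^2/[Zn²⁺]^3 and the known concentrations, [Al³⁺]^2 in the numerator gives [Al³⁺] = 0.006 M.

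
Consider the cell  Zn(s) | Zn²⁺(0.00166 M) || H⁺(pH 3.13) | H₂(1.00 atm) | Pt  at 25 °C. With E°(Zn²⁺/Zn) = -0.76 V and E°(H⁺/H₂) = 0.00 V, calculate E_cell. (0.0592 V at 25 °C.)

The hydrogen couple is the cathode, so E°_cell = 0.76 V; n = 2.
[H⁺] = 10^(−3.13) = 7.4 × 10^-4 M, and Q = [Zn²⁺]·P(H₂) / [H⁺]^2 = 3020.
E = E° − (0.0592/2) log Q = 0.76 − (0.0592/2)(3.480) = 0.657 V.

0.66 V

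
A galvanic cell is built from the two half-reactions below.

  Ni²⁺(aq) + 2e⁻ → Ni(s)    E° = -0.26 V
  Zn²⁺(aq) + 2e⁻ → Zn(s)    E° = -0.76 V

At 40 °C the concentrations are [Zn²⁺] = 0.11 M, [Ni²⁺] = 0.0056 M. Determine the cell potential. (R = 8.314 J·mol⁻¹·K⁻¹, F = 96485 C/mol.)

0.460 V

The Ni²⁺/Ni couple has the higher reduction potential and acts as the cathode, so E°_cell = -0.26 − (-0.76) = 0.50 V.
Balancing electrons gives n = 2; the reaction quotient is Q = [Zn²⁺]/[Ni²⁺] = 19.6.
E = E° − (RT/nF) ln Q = 0.50 − (8.314×313)/(2×96485) × (2.978) = 0.500 − 0.040 = 0.460 V.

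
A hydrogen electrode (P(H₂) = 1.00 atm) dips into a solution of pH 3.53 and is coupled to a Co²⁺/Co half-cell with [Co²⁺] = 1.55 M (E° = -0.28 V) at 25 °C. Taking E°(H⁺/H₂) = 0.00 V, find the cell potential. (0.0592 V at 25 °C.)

0.065 V

The hydrogen couple is the cathode, so E°_cell = 0.28 V; n = 2.
[H⁺] = 10^(−3.53) = 3 × 10^-4 M, and Q = [Co²⁺]·P(H₂) / [H⁺]^2 = 1.78 × 10^7.
E = E° − (0.0592/2) log Q = 0.28 − (0.0592/2)(7.250) = 0.065 V.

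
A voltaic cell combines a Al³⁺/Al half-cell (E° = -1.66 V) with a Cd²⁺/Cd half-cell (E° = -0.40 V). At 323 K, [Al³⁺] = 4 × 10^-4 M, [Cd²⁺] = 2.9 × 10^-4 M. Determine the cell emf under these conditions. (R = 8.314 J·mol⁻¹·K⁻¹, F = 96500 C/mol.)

1.22 V

The Cd²⁺/Cd couple has the higher reduction potential and acts as the cathode, so E°_cell = -0.40 − (-1.66) = 1.26 V.
Balancing electrons gives n = 6; the reaction quotient is Q = [Al³⁺]^2/[Cd²⁺]^3 = 6560.
E = E° − (RT/nF) ln Q = 1.26 − (8.314×323)/(6×96500) × (8.789) = 1.260 − 0.041 = 1.219 V.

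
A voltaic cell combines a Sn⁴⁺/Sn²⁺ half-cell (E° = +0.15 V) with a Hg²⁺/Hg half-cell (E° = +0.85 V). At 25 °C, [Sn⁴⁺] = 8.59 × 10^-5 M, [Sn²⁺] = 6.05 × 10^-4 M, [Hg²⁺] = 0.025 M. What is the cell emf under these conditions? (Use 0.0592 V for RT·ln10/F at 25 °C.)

0.678 V

The Hg²⁺/Hg couple has the higher reduction potential and acts as the cathode, so E°_cell = +0.85 − (+0.15) = 0.70 V.
Balancing electrons gives n = 2; the reaction quotient is Q = [Sn⁴⁺]/([Sn²⁺]·[Hg²⁺]) = 5.68.
At 25 °C, E = E° − (0.0592/n) log Q = 0.70 − (0.0592/2)(0.754) = 0.700 − 0.022 = 0.678 V.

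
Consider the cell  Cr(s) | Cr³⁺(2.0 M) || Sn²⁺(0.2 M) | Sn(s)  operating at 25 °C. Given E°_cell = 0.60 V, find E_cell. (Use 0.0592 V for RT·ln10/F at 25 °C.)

Balancing electrons gives n = 6; the reaction quotient is Q = [Cr³⁺]^2/[Sn²⁺]^3 = 500.
At 25 °C, E = E° − (0.0592/n) log Q = 0.60 − (0.0592/6)(2.699) = 0.600 − 0.027 = 0.573 V.

0.573 V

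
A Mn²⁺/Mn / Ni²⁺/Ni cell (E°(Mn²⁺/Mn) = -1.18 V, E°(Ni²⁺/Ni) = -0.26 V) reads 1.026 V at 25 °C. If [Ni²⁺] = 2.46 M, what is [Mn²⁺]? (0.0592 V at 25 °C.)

From the Nernst equation, log Q = n(E° − E)/0.0592 = 2(0.92 − 1.026)/0.0592 = -3.581, so Q = 2.62 × 10^-4.
With Q = [Mn²⁺]/[Ni²⁺] and the known concentrations, [Mn²⁺] in the numerator gives [Mn²⁺] = 6.5 × 10^-4 M.

6.5 × 10^-4 M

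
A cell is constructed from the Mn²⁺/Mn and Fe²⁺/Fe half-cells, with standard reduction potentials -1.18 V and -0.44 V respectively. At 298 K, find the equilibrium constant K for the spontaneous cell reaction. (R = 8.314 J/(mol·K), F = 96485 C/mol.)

1.1 × 10^25

E°_cell = -0.44 − (-1.18) = 0.74 V, with n = 2 electrons transferred.
At equilibrium E = 0, so the Nernst equation gives ln K = nFE°/RT = (2)(96485)(0.74)/((8.314)(298)) = 57.64.
K = e^57.64 = 1.1 × 10^25.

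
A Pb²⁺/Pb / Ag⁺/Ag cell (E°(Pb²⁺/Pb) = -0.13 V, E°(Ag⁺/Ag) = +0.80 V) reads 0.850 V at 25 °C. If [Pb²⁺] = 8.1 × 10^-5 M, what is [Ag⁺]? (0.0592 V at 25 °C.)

From the Nernst equation, log Q = n(E° − E)/0.0592 = 2(0.93 − 0.850)/0.0592 = 2.703, so Q = 504.
With Q = [Pb²⁺]/[Ag⁺]^2 and the known concentrations, [Ag⁺]^2 in the denominator gives [Ag⁺] = 4 × 10^-4 M.

4 × 10^-4 M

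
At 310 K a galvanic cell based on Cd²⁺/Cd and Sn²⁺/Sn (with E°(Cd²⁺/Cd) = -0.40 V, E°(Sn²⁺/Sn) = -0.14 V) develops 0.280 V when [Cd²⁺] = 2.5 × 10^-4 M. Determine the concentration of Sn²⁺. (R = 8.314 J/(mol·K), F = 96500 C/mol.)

0.0011 M

From the Nernst equation, ln Q = nF(E° − E)/RT = 2×96500×(0.26 − 0.280)/(8.314×310) = -1.498, so Q = 0.224.
With Q = [Cd²⁺]/[Sn²⁺] and the known concentrations, [Sn²⁺] in the denominator gives [Sn²⁺] = 0.0011 M.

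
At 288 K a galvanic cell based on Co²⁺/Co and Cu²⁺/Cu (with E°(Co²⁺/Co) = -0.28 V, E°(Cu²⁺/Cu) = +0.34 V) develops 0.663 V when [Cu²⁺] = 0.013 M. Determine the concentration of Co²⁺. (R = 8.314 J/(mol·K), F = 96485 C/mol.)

From the Nernst equation, ln Q = nF(E° − E)/RT = 2×96485×(0.62 − 0.663)/(8.314×288) = -3.465, so Q = 0.0313.
With Q = [Co²⁺]/[Cu²⁺] and the known concentrations, [Co²⁺] in the numerator gives [Co²⁺] = 4.1 × 10^-4 M.

4.1 × 10^-4 M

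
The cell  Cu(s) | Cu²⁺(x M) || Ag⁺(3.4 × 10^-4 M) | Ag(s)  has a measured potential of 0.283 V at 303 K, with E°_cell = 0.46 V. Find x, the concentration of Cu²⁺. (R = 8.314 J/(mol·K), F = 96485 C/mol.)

From the Nernst equation, ln Q = nF(E° − E)/RT = 2×96485×(0.46 − 0.283)/(8.314×303) = 13.558, so Q = 7.73 × 10^5.
With Q = [Cu²⁺]/[Ag⁺]^2 and the known concentrations, [Cu²⁺] in the numerator gives [Cu²⁺] = 0.089 M.

0.089 M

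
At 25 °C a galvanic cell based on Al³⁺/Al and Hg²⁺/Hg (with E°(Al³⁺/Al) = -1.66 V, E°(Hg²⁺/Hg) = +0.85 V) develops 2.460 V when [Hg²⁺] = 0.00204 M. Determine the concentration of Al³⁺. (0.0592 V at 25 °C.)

From the Nernst equation, log Q = n(E° − E)/0.0592 = 6(2.51 − 2.460)/0.0592 = 5.068, so Q = 1.17 × 10^5.
With Q = [Al³⁺]^2/[Hg²⁺]^3 and the known concentrations, [Al³⁺]^2 in the numerator gives [Al³⁺] = 0.031 M.

0.031 M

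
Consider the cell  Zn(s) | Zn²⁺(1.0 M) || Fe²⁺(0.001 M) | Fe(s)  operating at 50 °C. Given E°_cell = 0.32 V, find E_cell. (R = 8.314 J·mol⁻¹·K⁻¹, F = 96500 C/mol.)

Balancing electrons gives n = 2; the reaction quotient is Q = [Zn²⁺]/[Fe²⁺] = 1000.
E = E° − (RT/nF) ln Q = 0.32 − (8.314×323)/(2×96500) × (6.908) = 0.320 − 0.096 = 0.224 V.

0.224 V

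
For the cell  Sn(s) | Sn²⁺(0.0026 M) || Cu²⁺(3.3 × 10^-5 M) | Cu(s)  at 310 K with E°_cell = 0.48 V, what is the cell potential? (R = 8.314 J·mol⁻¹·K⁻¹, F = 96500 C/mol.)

Balancing electrons gives n = 2; the reaction quotient is Q = [Sn²⁺]/[Cu²⁺] = 78.8.
E = E° − (RT/nF) ln Q = 0.48 − (8.314×310)/(2×96500) × (4.367) = 0.480 − 0.058 = 0.422 V.

0.422 V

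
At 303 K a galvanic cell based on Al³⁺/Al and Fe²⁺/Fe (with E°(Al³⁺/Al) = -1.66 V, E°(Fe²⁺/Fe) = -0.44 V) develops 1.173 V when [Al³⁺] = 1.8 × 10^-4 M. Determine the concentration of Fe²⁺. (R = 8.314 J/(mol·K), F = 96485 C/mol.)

From the Nernst equation, ln Q = nF(E° − E)/RT = 6×96485×(1.22 − 1.173)/(8.314×303) = 10.801, so Q = 4.91 × 10^4.
With Q = [Al³⁺]^2/[Fe²⁺]^3 and the known concentrations, [Fe²⁺]^3 in the denominator gives [Fe²⁺] = 8.7 × 10^-5 M.

8.7 × 10^-5 M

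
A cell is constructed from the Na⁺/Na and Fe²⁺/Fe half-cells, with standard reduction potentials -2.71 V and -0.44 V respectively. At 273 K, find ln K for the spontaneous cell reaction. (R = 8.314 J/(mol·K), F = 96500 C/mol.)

ln K = 193.0

E°_cell = -0.44 − (-2.71) = 2.27 V, with n = 2 electrons transferred.
At equilibrium E = 0, so the Nernst equation gives ln K = nFE°/RT = (2)(96500)(2.27)/((8.314)(273)) = 193.02.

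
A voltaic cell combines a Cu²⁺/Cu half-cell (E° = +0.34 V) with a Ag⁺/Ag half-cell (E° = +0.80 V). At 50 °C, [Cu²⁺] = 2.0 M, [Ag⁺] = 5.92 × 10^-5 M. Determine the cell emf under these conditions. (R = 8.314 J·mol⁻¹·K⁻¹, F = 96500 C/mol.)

0.179 V

The Ag⁺/Ag couple has the higher reduction potential and acts as the cathode, so E°_cell = +0.80 − (+0.34) = 0.46 V.
Balancing electrons gives n = 2; the reaction quotient is Q = [Cu²⁺]/[Ag⁺]^2 = 5.71 × 10^8.
E = E° − (RT/nF) ln Q = 0.46 − (8.314×323)/(2×96500) × (20.162) = 0.460 − 0.281 = 0.179 V.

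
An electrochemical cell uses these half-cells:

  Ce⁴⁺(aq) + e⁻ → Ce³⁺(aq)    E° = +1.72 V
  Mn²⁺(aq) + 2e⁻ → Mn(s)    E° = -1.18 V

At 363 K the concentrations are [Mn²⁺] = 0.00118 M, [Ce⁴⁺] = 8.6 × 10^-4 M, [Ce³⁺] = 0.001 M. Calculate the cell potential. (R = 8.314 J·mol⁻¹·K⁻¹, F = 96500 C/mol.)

The Ce⁴⁺/Ce³⁺ couple has the higher reduction potential and acts as the cathode, so E°_cell = +1.72 − (-1.18) = 2.90 V.
Balancing electrons gives n = 2; the reaction quotient is Q = [Mn²⁺]·[Ce³⁺]^2/[Ce⁴⁺]^2 = 0.00160.
E = E° − (RT/nF) ln Q = 2.90 − (8.314×363)/(2×96500) × (-6.441) = 2.900 + 0.101 = 3.001 V.

3.00 V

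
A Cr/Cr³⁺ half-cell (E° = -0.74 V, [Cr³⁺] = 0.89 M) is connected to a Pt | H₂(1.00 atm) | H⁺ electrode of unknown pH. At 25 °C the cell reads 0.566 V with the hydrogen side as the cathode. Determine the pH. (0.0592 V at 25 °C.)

E°_cell = 0.74 V and n = 6.
log Q = n(E° − E)/0.0592 = 6×(0.74 − 0.566)/0.0592 = 17.635.
With Q = [Cr³⁺]^2·P(H₂)^3 / [H⁺]^6, solving for [H⁺] gives log[H⁺] = -2.956, so pH = 2.96.

pH = 2.96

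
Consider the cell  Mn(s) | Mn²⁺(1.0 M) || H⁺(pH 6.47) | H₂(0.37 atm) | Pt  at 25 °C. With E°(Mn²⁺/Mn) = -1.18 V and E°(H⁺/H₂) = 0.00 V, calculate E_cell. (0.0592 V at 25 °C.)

The hydrogen couple is the cathode, so E°_cell = 1.18 V; n = 2.
[H⁺] = 10^(−6.47) = 3.4 × 10^-7 M, and Q = [Mn²⁺]·P(H₂) / [H⁺]^2 = 3.22 × 10^12.
E = E° − (0.0592/2) log Q = 1.18 − (0.0592/2)(12.508) = 0.810 V.

0.81 V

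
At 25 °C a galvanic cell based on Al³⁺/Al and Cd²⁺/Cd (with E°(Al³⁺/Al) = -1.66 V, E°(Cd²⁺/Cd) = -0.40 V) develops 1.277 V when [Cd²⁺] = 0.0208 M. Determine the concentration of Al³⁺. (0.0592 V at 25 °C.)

From the Nernst equation, log Q = n(E° − E)/0.0592 = 6(1.26 − 1.277)/0.0592 = -1.723, so Q = 0.0189.
With Q = [Al³⁺]^2/[Cd²⁺]^3 and the known concentrations, [Al³⁺]^2 in the numerator gives [Al³⁺] = 4.1 × 10^-4 M.

4.1 × 10^-4 M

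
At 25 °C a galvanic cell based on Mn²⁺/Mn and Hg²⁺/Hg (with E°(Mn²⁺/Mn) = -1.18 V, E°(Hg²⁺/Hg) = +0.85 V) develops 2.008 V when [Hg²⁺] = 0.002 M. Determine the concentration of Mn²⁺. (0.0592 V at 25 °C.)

From the Nernst equation, log Q = n(E° − E)/0.0592 = 2(2.03 − 2.008)/0.0592 = 0.743, so Q = 5.54.
With Q = [Mn²⁺]/[Hg²⁺] and the known concentrations, [Mn²⁺] in the numerator gives [Mn²⁺] = 0.011 M.

0.011 M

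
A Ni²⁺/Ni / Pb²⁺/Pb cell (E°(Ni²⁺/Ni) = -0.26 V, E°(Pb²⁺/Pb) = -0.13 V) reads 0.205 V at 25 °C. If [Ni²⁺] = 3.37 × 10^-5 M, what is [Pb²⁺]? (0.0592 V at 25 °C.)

From the Nernst equation, log Q = n(E° − E)/0.0592 = 2(0.13 − 0.205)/0.0592 = -2.534, so Q = 0.00293.
With Q = [Ni²⁺]/[Pb²⁺] and the known concentrations, [Pb²⁺] in the denominator gives [Pb²⁺] = 0.012 M.

0.012 M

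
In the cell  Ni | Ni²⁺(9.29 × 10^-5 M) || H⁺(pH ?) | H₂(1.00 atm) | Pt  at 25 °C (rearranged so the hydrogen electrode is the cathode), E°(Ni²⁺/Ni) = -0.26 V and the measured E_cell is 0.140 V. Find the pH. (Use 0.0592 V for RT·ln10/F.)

E°_cell = 0.26 V and n = 2.
log Q = n(E° − E)/0.0592 = 2×(0.26 − 0.140)/0.0592 = 4.054.
With Q = [Ni²⁺]·P(H₂) / [H⁺]^2, solving for [H⁺] gives log[H⁺] = -4.043, so pH = 4.04.

pH = 4.04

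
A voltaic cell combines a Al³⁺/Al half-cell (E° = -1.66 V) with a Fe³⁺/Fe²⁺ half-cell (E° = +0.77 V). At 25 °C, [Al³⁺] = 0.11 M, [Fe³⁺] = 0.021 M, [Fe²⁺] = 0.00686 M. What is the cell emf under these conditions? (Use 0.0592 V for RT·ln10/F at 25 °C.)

The Fe³⁺/Fe²⁺ couple has the higher reduction potential and acts as the cathode, so E°_cell = +0.77 − (-1.66) = 2.43 V.
Balancing electrons gives n = 3; the reaction quotient is Q = [Al³⁺]·[Fe²⁺]^3/[Fe³⁺]^3 = 0.00383.
At 25 °C, E = E° − (0.0592/n) log Q = 2.43 − (0.0592/3)(-2.416) = 2.430 + 0.048 = 2.478 V.

2.48 V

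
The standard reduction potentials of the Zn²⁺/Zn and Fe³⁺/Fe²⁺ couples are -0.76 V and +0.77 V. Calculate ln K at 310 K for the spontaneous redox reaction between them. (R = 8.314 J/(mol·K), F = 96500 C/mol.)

ln K = 114.6

E°_cell = +0.77 − (-0.76) = 1.53 V, with n = 2 electrons transferred.
At equilibrium E = 0, so the Nernst equation gives ln K = nFE°/RT = (2)(96500)(1.53)/((8.314)(310)) = 114.57.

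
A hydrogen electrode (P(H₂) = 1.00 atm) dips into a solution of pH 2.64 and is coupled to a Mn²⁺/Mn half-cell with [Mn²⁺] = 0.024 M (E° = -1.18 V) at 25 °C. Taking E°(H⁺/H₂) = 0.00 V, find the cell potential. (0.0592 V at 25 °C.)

The hydrogen couple is the cathode, so E°_cell = 1.18 V; n = 2.
[H⁺] = 10^(−2.64) = 0.0023 M, and Q = [Mn²⁺]·P(H₂) / [H⁺]^2 = 4570.
E = E° − (0.0592/2) log Q = 1.18 − (0.0592/2)(3.660) = 1.072 V.

1.07 V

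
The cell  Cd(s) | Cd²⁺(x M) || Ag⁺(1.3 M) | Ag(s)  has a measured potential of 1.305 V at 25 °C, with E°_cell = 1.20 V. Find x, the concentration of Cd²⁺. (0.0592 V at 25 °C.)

4.8 × 10^-4 M

From the Nernst equation, log Q = n(E° − E)/0.0592 = 2(1.20 − 1.305)/0.0592 = -3.547, so Q = 2.84 × 10^-4.
With Q = [Cd²⁺]/[Ag⁺]^2 and the known concentrations, [Cd²⁺] in the numerator gives [Cd²⁺] = 4.8 × 10^-4 M.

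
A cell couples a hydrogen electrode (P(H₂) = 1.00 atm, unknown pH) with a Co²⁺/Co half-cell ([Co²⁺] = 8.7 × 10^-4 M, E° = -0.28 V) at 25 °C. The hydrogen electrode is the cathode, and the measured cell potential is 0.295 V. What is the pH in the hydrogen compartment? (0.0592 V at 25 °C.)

E°_cell = 0.28 V and n = 2.
log Q = n(E° − E)/0.0592 = 2×(0.28 − 0.295)/0.0592 = -0.507.
With Q = [Co²⁺]·P(H₂) / [H⁺]^2, solving for [H⁺] gives log[H⁺] = -1.277, so pH = 1.28.

pH = 1.28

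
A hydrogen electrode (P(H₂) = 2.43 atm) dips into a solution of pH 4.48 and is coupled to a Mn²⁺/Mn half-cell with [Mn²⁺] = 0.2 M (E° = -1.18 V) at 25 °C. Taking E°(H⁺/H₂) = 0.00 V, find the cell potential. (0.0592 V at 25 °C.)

The hydrogen couple is the cathode, so E°_cell = 1.18 V; n = 2.
[H⁺] = 10^(−4.48) = 3.3 × 10^-5 M, and Q = [Mn²⁺]·P(H₂) / [H⁺]^2 = 4.43 × 10^8.
E = E° − (0.0592/2) log Q = 1.18 − (0.0592/2)(8.647) = 0.924 V.

0.92 V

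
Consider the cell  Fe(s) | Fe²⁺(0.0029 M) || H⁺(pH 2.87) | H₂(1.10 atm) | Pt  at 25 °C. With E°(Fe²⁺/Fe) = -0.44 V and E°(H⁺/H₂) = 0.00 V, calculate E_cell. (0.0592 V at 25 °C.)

The hydrogen couple is the cathode, so E°_cell = 0.44 V; n = 2.
[H⁺] = 10^(−2.87) = 0.0013 M, and Q = [Fe²⁺]·P(H₂) / [H⁺]^2 = 1750.
E = E° − (0.0592/2) log Q = 0.44 − (0.0592/2)(3.244) = 0.344 V.

0.34 V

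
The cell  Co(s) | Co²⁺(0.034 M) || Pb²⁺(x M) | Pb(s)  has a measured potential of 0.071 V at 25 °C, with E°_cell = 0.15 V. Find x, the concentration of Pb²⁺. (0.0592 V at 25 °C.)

7.3 × 10^-5 M

From the Nernst equation, log Q = n(E° − E)/0.0592 = 2(0.15 − 0.071)/0.0592 = 2.669, so Q = 467.
With Q = [Co²⁺]/[Pb²⁺] and the known concentrations, [Pb²⁺] in the denominator gives [Pb²⁺] = 7.3 × 10^-5 M.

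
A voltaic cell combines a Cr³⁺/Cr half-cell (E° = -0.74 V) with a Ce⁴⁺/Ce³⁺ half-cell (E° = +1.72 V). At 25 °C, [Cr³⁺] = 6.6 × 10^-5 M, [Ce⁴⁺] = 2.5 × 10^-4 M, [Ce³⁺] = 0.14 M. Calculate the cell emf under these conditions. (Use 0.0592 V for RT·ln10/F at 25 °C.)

The Ce⁴⁺/Ce³⁺ couple has the higher reduction potential and acts as the cathode, so E°_cell = +1.72 − (-0.74) = 2.46 V.
Balancing electrons gives n = 3; the reaction quotient is Q = [Cr³⁺]·[Ce³⁺]^3/[Ce⁴⁺]^3 = 1.16 × 10^4.
At 25 °C, E = E° − (0.0592/n) log Q = 2.46 − (0.0592/3)(4.064) = 2.460 − 0.080 = 2.380 V.

2.38 V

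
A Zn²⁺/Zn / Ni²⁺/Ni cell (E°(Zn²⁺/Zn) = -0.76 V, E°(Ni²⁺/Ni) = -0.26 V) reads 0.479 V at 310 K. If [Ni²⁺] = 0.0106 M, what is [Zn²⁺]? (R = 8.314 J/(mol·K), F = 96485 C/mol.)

0.051 M

From the Nernst equation, ln Q = nF(E° − E)/RT = 2×96485×(0.50 − 0.479)/(8.314×310) = 1.572, so Q = 4.82.
With Q = [Zn²⁺]/[Ni²⁺] and the known concentrations, [Zn²⁺] in the numerator gives [Zn²⁺] = 0.051 M.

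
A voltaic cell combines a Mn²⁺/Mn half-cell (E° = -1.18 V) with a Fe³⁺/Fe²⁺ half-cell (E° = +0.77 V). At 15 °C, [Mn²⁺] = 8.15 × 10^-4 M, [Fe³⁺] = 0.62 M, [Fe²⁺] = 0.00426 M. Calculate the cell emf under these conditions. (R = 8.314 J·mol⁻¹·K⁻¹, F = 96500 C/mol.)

2.16 V

The Fe³⁺/Fe²⁺ couple has the higher reduction potential and acts as the cathode, so E°_cell = +0.77 − (-1.18) = 1.95 V.
Balancing electrons gives n = 2; the reaction quotient is Q = [Mn²⁺]·[Fe²⁺]^2/[Fe³⁺]^2 = 3.85 × 10^-8.
E = E° − (RT/nF) ln Q = 1.95 − (8.314×288)/(2×96500) × (-17.073) = 1.950 + 0.212 = 2.162 V.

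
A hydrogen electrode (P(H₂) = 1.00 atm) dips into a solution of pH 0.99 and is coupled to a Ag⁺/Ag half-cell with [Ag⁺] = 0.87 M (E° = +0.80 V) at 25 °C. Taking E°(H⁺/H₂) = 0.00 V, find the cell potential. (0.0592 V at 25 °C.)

0.86 V

The Ag⁺/Ag couple is the cathode, so E°_cell = 0.80 V; n = 2.
[H⁺] = 10^(−0.99) = 0.10 M, and Q = [H⁺]^2 / ([Ag⁺]^2·P(H₂)) = 0.0138.
E = E° − (0.0592/2) log Q = 0.80 − (0.0592/2)(-1.859) = 0.855 V.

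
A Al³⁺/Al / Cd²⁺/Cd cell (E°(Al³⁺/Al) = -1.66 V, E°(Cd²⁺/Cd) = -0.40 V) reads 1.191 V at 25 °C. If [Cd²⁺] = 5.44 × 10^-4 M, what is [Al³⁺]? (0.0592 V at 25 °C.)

0.04 M

From the Nernst equation, log Q = n(E° − E)/0.0592 = 6(1.26 − 1.191)/0.0592 = 6.993, so Q = 9.85 × 10^6.
With Q = [Al³⁺]^2/[Cd²⁺]^3 and the known concentrations, [Al³⁺]^2 in the numerator gives [Al³⁺] = 0.04 M.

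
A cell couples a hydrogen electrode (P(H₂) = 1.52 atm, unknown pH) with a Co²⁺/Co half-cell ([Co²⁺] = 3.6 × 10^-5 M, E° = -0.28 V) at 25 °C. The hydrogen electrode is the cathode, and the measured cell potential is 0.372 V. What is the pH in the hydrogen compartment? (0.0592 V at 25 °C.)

E°_cell = 0.28 V and n = 2.
log Q = n(E° − E)/0.0592 = 2×(0.28 − 0.372)/0.0592 = -3.108.
With Q = [Co²⁺]·P(H₂) / [H⁺]^2, solving for [H⁺] gives log[H⁺] = -0.577, so pH = 0.58.

pH = 0.58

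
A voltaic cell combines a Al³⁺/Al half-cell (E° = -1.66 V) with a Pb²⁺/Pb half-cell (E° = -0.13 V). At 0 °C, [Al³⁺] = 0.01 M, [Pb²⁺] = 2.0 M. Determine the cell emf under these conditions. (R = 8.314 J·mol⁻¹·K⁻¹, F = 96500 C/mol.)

The Pb²⁺/Pb couple has the higher reduction potential and acts as the cathode, so E°_cell = -0.13 − (-1.66) = 1.53 V.
Balancing electrons gives n = 6; the reaction quotient is Q = [Al³⁺]^2/[Pb²⁺]^3 = 1.25 × 10^-5.
E = E° − (RT/nF) ln Q = 1.53 − (8.314×273)/(6×96500) × (-11.290) = 1.530 + 0.044 = 1.574 V.

1.57 V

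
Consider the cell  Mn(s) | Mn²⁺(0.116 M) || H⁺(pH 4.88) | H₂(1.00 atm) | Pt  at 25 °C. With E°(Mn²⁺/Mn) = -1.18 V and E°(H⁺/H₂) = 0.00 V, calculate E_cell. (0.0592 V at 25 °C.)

0.92 V

The hydrogen couple is the cathode, so E°_cell = 1.18 V; n = 2.
[H⁺] = 10^(−4.88) = 1.3 × 10^-5 M, and Q = [Mn²⁺]·P(H₂) / [H⁺]^2 = 6.68 × 10^8.
E = E° − (0.0592/2) log Q = 1.18 − (0.0592/2)(8.824) = 0.919 V.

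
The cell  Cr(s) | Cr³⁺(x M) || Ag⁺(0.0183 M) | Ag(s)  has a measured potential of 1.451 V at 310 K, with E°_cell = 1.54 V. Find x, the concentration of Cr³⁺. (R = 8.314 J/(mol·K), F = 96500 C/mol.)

0.13 M

From the Nernst equation, ln Q = nF(E° − E)/RT = 3×96500×(1.54 − 1.451)/(8.314×310) = 9.997, so Q = 2.2 × 10^4.
With Q = [Cr³⁺]/[Ag⁺]^3 and the known concentrations, [Cr³⁺] in the numerator gives [Cr³⁺] = 0.13 M.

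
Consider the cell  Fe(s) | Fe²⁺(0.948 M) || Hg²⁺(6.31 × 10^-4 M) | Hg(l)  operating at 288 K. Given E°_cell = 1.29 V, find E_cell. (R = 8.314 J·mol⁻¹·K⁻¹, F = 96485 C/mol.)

Balancing electrons gives n = 2; the reaction quotient is Q = [Fe²⁺]/[Hg²⁺] = 1500.
E = E° − (RT/nF) ln Q = 1.29 − (8.314×288)/(2×96485) × (7.315) = 1.290 − 0.091 = 1.199 V.

1.20 V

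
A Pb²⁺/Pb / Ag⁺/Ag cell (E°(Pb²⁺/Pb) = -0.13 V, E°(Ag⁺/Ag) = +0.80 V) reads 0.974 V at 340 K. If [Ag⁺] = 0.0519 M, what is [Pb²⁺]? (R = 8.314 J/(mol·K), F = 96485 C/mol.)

1.3 × 10^-4 M

From the Nernst equation, ln Q = nF(E° − E)/RT = 2×96485×(0.93 − 0.974)/(8.314×340) = -3.004, so Q = 0.0496.
With Q = [Pb²⁺]/[Ag⁺]^2 and the known concentrations, [Pb²⁺] in the numerator gives [Pb²⁺] = 1.3 × 10^-4 M.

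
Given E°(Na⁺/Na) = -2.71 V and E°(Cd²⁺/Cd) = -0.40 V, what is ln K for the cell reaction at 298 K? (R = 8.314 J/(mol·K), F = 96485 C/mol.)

ln K = 179.9

E°_cell = -0.40 − (-2.71) = 2.31 V, with n = 2 electrons transferred.
At equilibrium E = 0, so the Nernst equation gives ln K = nFE°/RT = (2)(96485)(2.31)/((8.314)(298)) = 179.92.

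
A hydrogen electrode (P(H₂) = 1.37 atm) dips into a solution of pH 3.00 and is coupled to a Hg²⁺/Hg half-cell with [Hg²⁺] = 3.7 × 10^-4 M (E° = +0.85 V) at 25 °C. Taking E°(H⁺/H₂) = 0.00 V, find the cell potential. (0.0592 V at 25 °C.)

0.93 V

The Hg²⁺/Hg couple is the cathode, so E°_cell = 0.85 V; n = 2.
[H⁺] = 10^(−3.00) = 0.0010 M, and Q = [H⁺]^2 / ([Hg²⁺]·P(H₂)) = 0.00197.
E = E° − (0.0592/2) log Q = 0.85 − (0.0592/2)(-2.705) = 0.930 V.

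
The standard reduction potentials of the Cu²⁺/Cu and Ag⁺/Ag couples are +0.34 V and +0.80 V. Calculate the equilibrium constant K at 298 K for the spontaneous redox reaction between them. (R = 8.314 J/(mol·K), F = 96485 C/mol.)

3.6 × 10^15

E°_cell = +0.80 − (+0.34) = 0.46 V, with n = 2 electrons transferred.
At equilibrium E = 0, so the Nernst equation gives ln K = nFE°/RT = (2)(96485)(0.46)/((8.314)(298)) = 35.83.
K = e^35.83 = 3.6 × 10^15.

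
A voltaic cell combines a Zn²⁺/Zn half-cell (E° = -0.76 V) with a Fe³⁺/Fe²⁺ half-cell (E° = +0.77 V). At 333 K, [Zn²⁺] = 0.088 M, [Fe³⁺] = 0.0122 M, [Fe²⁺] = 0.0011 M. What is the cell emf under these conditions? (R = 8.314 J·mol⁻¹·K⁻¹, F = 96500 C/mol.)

The Fe³⁺/Fe²⁺ couple has the higher reduction potential and acts as the cathode, so E°_cell = +0.77 − (-0.76) = 1.53 V.
Balancing electrons gives n = 2; the reaction quotient is Q = [Zn²⁺]·[Fe²⁺]^2/[Fe³⁺]^2 = 7.15 × 10^-4.
E = E° − (RT/nF) ln Q = 1.53 − (8.314×333)/(2×96500) × (-7.243) = 1.530 + 0.104 = 1.634 V.

1.63 V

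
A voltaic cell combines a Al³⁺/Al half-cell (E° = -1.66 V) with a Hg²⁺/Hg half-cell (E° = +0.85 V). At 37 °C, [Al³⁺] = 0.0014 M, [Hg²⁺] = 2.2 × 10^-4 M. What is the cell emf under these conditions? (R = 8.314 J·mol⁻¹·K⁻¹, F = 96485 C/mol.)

The Hg²⁺/Hg couple has the higher reduction potential and acts as the cathode, so E°_cell = +0.85 − (-1.66) = 2.51 V.
Balancing electrons gives n = 6; the reaction quotient is Q = [Al³⁺]^2/[Hg²⁺]^3 = 1.84 × 10^5.
E = E° − (RT/nF) ln Q = 2.51 − (8.314×310)/(6×96485) × (12.123) = 2.510 − 0.054 = 2.456 V.

2.46 V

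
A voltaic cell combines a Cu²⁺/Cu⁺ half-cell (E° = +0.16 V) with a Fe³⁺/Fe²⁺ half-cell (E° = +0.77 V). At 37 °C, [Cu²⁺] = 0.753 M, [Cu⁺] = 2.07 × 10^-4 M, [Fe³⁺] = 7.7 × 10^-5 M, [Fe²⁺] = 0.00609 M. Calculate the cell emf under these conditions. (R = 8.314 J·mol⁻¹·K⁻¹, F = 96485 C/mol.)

0.274 V

The Fe³⁺/Fe²⁺ couple has the higher reduction potential and acts as the cathode, so E°_cell = +0.77 − (+0.16) = 0.61 V.
Balancing electrons gives n = 1; the reaction quotient is Q = [Cu²⁺]·[Fe²⁺]/([Cu⁺]·[Fe³⁺]) = 2.88 × 10^5.
E = E° − (RT/nF) ln Q = 0.61 − (8.314×310)/(1×96485) × (12.570) = 0.610 − 0.336 = 0.274 V.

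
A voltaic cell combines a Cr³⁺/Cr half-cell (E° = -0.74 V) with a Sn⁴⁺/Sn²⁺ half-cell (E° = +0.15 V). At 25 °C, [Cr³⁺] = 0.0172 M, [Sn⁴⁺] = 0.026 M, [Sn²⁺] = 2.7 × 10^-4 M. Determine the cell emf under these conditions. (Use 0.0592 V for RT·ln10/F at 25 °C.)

The Sn⁴⁺/Sn²⁺ couple has the higher reduction potential and acts as the cathode, so E°_cell = +0.15 − (-0.74) = 0.89 V.
Balancing electrons gives n = 6; the reaction quotient is Q = [Cr³⁺]^2·[Sn²⁺]^3/[Sn⁴⁺]^3 = 3.31 × 10^-10.
At 25 °C, E = E° − (0.0592/n) log Q = 0.89 − (0.0592/6)(-9.480) = 0.890 + 0.094 = 0.984 V.

0.984 V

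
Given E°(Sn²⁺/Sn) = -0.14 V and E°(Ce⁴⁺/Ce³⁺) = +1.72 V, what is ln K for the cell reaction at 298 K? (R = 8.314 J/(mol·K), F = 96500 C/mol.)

ln K = 144.9

E°_cell = +1.72 − (-0.14) = 1.86 V, with n = 2 electrons transferred.
At equilibrium E = 0, so the Nernst equation gives ln K = nFE°/RT = (2)(96500)(1.86)/((8.314)(298)) = 144.89.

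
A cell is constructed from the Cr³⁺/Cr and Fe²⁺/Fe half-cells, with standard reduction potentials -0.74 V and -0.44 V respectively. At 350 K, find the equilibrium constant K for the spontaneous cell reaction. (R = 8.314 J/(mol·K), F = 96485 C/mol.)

E°_cell = -0.44 − (-0.74) = 0.30 V, with n = 6 electrons transferred.
At equilibrium E = 0, so the Nernst equation gives ln K = nFE°/RT = (6)(96485)(0.30)/((8.314)(350)) = 59.68.
K = e^59.68 = 8.3 × 10^25.

8.3 × 10^25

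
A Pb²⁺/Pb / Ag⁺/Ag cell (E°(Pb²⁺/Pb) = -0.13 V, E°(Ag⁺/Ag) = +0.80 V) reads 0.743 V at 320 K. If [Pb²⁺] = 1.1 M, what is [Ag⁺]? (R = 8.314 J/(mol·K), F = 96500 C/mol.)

0.0012 M

From the Nernst equation, ln Q = nF(E° − E)/RT = 2×96500×(0.93 − 0.743)/(8.314×320) = 13.566, so Q = 7.79 × 10^5.
With Q = [Pb²⁺]/[Ag⁺]^2 and the known concentrations, [Ag⁺]^2 in the denominator gives [Ag⁺] = 0.0012 M.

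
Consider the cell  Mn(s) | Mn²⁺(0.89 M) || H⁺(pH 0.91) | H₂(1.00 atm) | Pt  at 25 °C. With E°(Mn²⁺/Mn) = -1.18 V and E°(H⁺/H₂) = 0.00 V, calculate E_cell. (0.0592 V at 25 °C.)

The hydrogen couple is the cathode, so E°_cell = 1.18 V; n = 2.
[H⁺] = 10^(−0.91) = 0.12 M, and Q = [Mn²⁺]·P(H₂) / [H⁺]^2 = 58.8.
E = E° − (0.0592/2) log Q = 1.18 − (0.0592/2)(1.769) = 1.128 V.

1.13 V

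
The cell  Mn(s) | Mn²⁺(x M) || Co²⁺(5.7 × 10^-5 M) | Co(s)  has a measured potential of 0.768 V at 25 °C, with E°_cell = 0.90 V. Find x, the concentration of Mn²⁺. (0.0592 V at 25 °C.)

From the Nernst equation, log Q = n(E° − E)/0.0592 = 2(0.90 − 0.768)/0.0592 = 4.459, so Q = 2.88 × 10^4.
With Q = [Mn²⁺]/[Co²⁺] and the known concentrations, [Mn²⁺] in the numerator gives [Mn²⁺] = 1.6 M.

1.6 M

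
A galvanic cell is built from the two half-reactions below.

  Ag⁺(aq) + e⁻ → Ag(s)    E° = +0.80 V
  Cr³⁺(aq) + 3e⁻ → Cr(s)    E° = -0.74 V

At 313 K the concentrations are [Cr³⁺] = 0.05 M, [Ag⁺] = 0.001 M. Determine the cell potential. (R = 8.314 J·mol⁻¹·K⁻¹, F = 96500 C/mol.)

The Ag⁺/Ag couple has the higher reduction potential and acts as the cathode, so E°_cell = +0.80 − (-0.74) = 1.54 V.
Balancing electrons gives n = 3; the reaction quotient is Q = [Cr³⁺]/[Ag⁺]^3 = 5 × 10^7.
E = E° − (RT/nF) ln Q = 1.54 − (8.314×313)/(3×96500) × (17.728) = 1.540 − 0.159 = 1.381 V.

1.38 V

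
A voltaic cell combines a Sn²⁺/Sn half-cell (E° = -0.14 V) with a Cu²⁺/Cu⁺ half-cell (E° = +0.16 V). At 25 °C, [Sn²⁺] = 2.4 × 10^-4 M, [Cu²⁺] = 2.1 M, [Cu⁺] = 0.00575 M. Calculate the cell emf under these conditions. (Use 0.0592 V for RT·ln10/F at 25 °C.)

The Cu²⁺/Cu⁺ couple has the higher reduction potential and acts as the cathode, so E°_cell = +0.16 − (-0.14) = 0.30 V.
Balancing electrons gives n = 2; the reaction quotient is Q = [Sn²⁺]·[Cu⁺]^2/[Cu²⁺]^2 = 1.8 × 10^-9.
At 25 °C, E = E° − (0.0592/n) log Q = 0.30 − (0.0592/2)(-8.745) = 0.300 + 0.259 = 0.559 V.

0.559 V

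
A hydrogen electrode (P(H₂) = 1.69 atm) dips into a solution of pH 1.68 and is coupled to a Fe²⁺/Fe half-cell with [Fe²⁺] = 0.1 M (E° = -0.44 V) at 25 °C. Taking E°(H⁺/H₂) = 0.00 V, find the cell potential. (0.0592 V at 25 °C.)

0.36 V

The hydrogen couple is the cathode, so E°_cell = 0.44 V; n = 2.
[H⁺] = 10^(−1.68) = 0.021 M, and Q = [Fe²⁺]·P(H₂) / [H⁺]^2 = 387.
E = E° − (0.0592/2) log Q = 0.44 − (0.0592/2)(2.588) = 0.363 V.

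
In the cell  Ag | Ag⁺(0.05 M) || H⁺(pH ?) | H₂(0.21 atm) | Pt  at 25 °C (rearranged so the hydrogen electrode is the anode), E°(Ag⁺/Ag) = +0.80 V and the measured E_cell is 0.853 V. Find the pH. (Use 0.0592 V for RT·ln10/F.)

pH = 2.54

E°_cell = 0.80 V and n = 2.
log Q = n(E° − E)/0.0592 = 2×(0.80 − 0.853)/0.0592 = -1.791.
With Q = [H⁺]^2 / ([Ag⁺]^2·P(H₂)), solving for [H⁺] gives log[H⁺] = -2.535, so pH = 2.54.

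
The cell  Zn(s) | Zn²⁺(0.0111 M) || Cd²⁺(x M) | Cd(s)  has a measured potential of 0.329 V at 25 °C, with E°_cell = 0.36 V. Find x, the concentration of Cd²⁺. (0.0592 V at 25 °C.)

From the Nernst equation, log Q = n(E° − E)/0.0592 = 2(0.36 − 0.329)/0.0592 = 1.047, so Q = 11.2.
With Q = [Zn²⁺]/[Cd²⁺] and the known concentrations, [Cd²⁺] in the denominator gives [Cd²⁺] = 0.001 M.

0.001 M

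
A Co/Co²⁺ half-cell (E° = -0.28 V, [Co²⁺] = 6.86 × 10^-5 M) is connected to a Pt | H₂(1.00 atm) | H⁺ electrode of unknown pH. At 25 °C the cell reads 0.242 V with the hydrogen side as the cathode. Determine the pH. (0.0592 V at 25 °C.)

pH = 2.72

E°_cell = 0.28 V and n = 2.
log Q = n(E° − E)/0.0592 = 2×(0.28 − 0.242)/0.0592 = 1.284.
With Q = [Co²⁺]·P(H₂) / [H⁺]^2, solving for [H⁺] gives log[H⁺] = -2.724, so pH = 2.72.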